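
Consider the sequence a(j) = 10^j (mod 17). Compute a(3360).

Listing terms: a(0) = 1,  a(1) = 10,  a(2) = 15,  a(3) = 14,  a(4) = 4,  a(5) = 6,  a(6) = 9,  a(7) = 5,  a(8) = 16,  a(9) = 7,  a(10) = 2,  a(11) = 3,  a(12) = 13,  a(13) = 11,  a(14) = 8,  a(15) = 12,  a(16) = 1.
The sequence repeats with period 16.
So a(3360) = a(0 + ((3360-0) mod 16)) = a(0) = 1.

1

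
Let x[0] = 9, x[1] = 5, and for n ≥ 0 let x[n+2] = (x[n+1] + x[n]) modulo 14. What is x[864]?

We have x[0] = 9; x[1] = 5; x[2] = 0; x[3] = 5; x[4] = 5; x[5] = 10; x[6] = 1; x[7] = 11; x[8] = 12; x[9] = 9; x[10] = 7; x[11] = 2; x[12] = 9; x[13] = 11; x[14] = 6; x[15] = 3; x[16] = 9; x[17] = 12; x[18] = 7; x[19] = 5; x[20] = 12; x[21] = 3; x[22] = 1; x[23] = 4; x[24] = 5; x[25] = 9; x[26] = 0; x[27] = 9; x[28] = 9; x[29] = 4; x[30] = 13; x[31] = 3; x[32] = 2; x[33] = 5; x[34] = 7; x[35] = 12; x[36] = 5; x[37] = 3; x[38] = 8; x[39] = 11; x[40] = 5; x[41] = 2; x[42] = 7; x[43] = 9; x[44] = 2; x[45] = 11; x[46] = 13; x[47] = 10; x[48] = 9; x[49] = 5.
Since (x[48], x[49]) = (x[0], x[1]) = (9, 5) (two consecutive terms determine the rest), the sequence is periodic with period 48.
So x[864] = x[0 + ((864-0) mod 48)] = x[0] = 9.

9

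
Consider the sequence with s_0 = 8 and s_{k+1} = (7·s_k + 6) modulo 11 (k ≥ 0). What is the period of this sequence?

Computing terms: s_0 = 8,  s_1 = 7,  s_2 = 0,  s_3 = 6,  s_4 = 4,  s_5 = 1,  s_6 = 2,  s_7 = 9,  s_8 = 3,  s_9 = 5,  s_{10} = 8.
Since s_{10} = s_0 = 8, the sequence is periodic with period 10.

10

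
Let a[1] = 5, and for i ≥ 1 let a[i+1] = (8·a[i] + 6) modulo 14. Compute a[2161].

Listing terms: a[1] = 5, a[2] = 4, a[3] = 10, a[4] = 2, a[5] = 8, a[6] = 0, a[7] = 6, a[8] = 12, a[9] = 4.
Since a[9] = a[2] = 4, the sequence is eventually periodic: after a pre-period of length 1 it cycles with period 7.
For i ≥ 2, a[i] depends only on (i - 2) mod 7. (2161 - 2) mod 7 = 3, so a[2161] = a[5] = 8.

8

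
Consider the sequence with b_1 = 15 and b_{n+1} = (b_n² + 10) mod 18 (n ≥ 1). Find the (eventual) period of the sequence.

3

We have b_1 = 15,  b_2 = 1,  b_3 = 11,  b_4 = 5,  b_5 = 17,  b_6 = 11.
Since b_6 = b_3 = 11, the sequence is eventually periodic: after a pre-period of length 2 it cycles with period 3.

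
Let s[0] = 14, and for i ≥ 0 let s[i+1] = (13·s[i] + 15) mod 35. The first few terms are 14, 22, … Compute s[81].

22

Listing terms: s[0] = 14; s[1] = 22; s[2] = 21; s[3] = 8; s[4] = 14.
Since s[4] = s[0] = 14, the sequence is periodic with period 4.
(81 - 0) mod 4 = 1, so s[81] = s[1] = 22.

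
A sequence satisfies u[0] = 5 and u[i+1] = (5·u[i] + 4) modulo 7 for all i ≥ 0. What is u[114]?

We have u[0] = 5, u[1] = 1, u[2] = 2, u[3] = 0, u[4] = 4, u[5] = 3, u[6] = 5.
Since u[6] = u[0] = 5, the sequence is periodic with period 6.
So u[114] = u[0 + ((114-0) mod 6)] = u[0] = 5.

5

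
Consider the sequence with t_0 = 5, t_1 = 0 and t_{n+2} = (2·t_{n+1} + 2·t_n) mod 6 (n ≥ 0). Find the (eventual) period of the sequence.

Listing terms: t_0 = 5; t_1 = 0; t_2 = 4; t_3 = 2; t_4 = 0; t_5 = 4.
Since (t_4, t_5) = (t_1, t_2) = (0, 4) (two consecutive terms determine the rest), the sequence is eventually periodic: after a pre-period of length 1 it cycles with period 3.

3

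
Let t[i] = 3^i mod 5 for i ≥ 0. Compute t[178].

4

t[0] = 1; t[1] = 3; t[2] = 4; t[3] = 2; t[4] = 1.
The sequence repeats with period 4.
So t[178] = t[0 + ((178-0) mod 4)] = t[2] = 4.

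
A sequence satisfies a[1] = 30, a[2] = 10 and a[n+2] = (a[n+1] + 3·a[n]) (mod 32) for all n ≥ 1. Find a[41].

Listing terms: a[1] = 30,  a[2] = 10,  a[3] = 4,  a[4] = 2,  a[5] = 14,  a[6] = 20,  a[7] = 30,  a[8] = 26,  a[9] = 20,  a[10] = 2,  a[11] = 30,  a[12] = 4,  a[13] = 30,  a[14] = 10.
The sequence repeats with period 12.
(41 - 1) mod 12 = 4, so a[41] = a[5] = 14.

14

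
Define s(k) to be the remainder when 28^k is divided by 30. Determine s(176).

Listing terms: s(0) = 1; s(1) = 28; s(2) = 4; s(3) = 22; s(4) = 16; s(5) = 28.
Since s(5) = s(1) = 28, the sequence is eventually periodic: after a pre-period of length 1 it cycles with period 4.
For k ≥ 1, s(k) depends only on (k - 1) mod 4. (176 - 1) mod 4 = 3, so s(176) = s(4) = 16.

16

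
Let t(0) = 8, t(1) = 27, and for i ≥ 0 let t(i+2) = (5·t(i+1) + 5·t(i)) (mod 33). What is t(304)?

t(0) = 8, t(1) = 27, t(2) = 10, t(3) = 20, t(4) = 18, t(5) = 25, t(6) = 17, t(7) = 12, t(8) = 13, t(9) = 26, t(10) = 30, t(11) = 16, t(12) = 32, t(13) = 9, t(14) = 7, t(15) = 14, t(16) = 6, t(17) = 1, t(18) = 2, t(19) = 15, t(20) = 19, t(21) = 5, t(22) = 21, t(23) = 31, t(24) = 29, t(25) = 3, t(26) = 28, t(27) = 23, t(28) = 24, t(29) = 4, t(30) = 8, t(31) = 27.
The sequence repeats with period 30.
(304 - 0) mod 30 = 4, so t(304) = t(4) = 18.

18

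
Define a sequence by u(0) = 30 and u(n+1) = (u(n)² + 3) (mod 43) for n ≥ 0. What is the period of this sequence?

3

Computing terms: u(0) = 30, u(1) = 0, u(2) = 3, u(3) = 12, u(4) = 18, u(5) = 26, u(6) = 34, u(7) = 41, u(8) = 7, u(9) = 9, u(10) = 41.
Since u(10) = u(7) = 41, the sequence is eventually periodic: after a pre-period of length 7 it cycles with period 3.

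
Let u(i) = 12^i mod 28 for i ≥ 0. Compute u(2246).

Computing terms: u(0) = 1, u(1) = 12, u(2) = 4, u(3) = 20, u(4) = 16, u(5) = 24, u(6) = 8, u(7) = 12.
Since u(7) = u(1) = 12, the sequence is eventually periodic: after a pre-period of length 1 it cycles with period 6.
For i ≥ 1, u(i) depends only on (i - 1) mod 6. (2246 - 1) mod 6 = 1, so u(2246) = u(2) = 4.

4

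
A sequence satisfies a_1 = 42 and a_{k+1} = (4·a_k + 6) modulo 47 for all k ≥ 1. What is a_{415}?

We have a_1 = 42; a_2 = 33; a_3 = 44; a_4 = 41; a_5 = 29; a_6 = 28; a_7 = 24; a_8 = 8; a_9 = 38; a_{10} = 17; a_{11} = 27; a_{12} = 20; a_{13} = 39; a_{14} = 21; a_{15} = 43; a_{16} = 37; a_{17} = 13; a_{18} = 11; a_{19} = 3; a_{20} = 18; a_{21} = 31; a_{22} = 36; a_{23} = 9; a_{24} = 42.
Since a_{24} = a_1 = 42, the sequence is periodic with period 23.
(415 - 1) mod 23 = 0, so a_{415} = a_1 = 42.

42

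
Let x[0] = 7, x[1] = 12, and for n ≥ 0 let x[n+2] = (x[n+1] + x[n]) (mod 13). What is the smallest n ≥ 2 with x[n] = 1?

6

x[0] = 7, x[1] = 12, x[2] = 6, x[3] = 5, x[4] = 11, x[5] = 3, x[6] = 1, x[7] = 4, x[8] = 5, x[9] = 9, x[10] = 1, x[11] = 10, x[12] = 11, x[13] = 8, x[14] = 6, x[15] = 1, x[16] = 7, x[17] = 8, x[18] = 2, x[19] = 10, x[20] = 12, x[21] = 9, x[22] = 8, x[23] = 4, x[24] = 12, x[25] = 3, x[26] = 2, x[27] = 5, x[28] = 7, x[29] = 12.
Since (x[28], x[29]) = (x[0], x[1]) = (7, 12) (two consecutive terms determine the rest), the sequence is periodic with period 28.
The value 1 first appears (with n ≥ 2) at x[6].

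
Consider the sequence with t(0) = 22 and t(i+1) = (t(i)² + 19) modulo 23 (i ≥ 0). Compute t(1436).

We have t(0) = 22,  t(1) = 20,  t(2) = 5,  t(3) = 21,  t(4) = 0,  t(5) = 19,  t(6) = 12,  t(7) = 2,  t(8) = 0.
Since t(8) = t(4) = 0, the sequence is eventually periodic: after a pre-period of length 4 it cycles with period 4.
For i ≥ 4, t(i) depends only on (i - 4) mod 4. (1436 - 4) mod 4 = 0, so t(1436) = t(4) = 0.

0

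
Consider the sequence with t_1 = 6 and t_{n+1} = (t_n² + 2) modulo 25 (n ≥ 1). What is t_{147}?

21

We have t_1 = 6; t_2 = 13; t_3 = 21; t_4 = 18; t_5 = 1; t_6 = 3; t_7 = 11; t_8 = 23; t_9 = 6.
Since t_9 = t_1 = 6, the sequence is periodic with period 8.
So t_{147} = t_{1 + ((147-1) mod 8)} = t_3 = 21.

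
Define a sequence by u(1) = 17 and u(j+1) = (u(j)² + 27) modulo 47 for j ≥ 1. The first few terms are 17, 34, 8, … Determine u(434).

Computing terms: u(1) = 17; u(2) = 34; u(3) = 8; u(4) = 44; u(5) = 36; u(6) = 7; u(7) = 29; u(8) = 22; u(9) = 41; u(10) = 16; u(11) = 1; u(12) = 28; u(13) = 12; u(14) = 30; u(15) = 34.
Since u(15) = u(2) = 34, the sequence is eventually periodic: after a pre-period of length 1 it cycles with period 13.
For j ≥ 2, u(j) depends only on (j - 2) mod 13. (434 - 2) mod 13 = 3, so u(434) = u(5) = 36.

36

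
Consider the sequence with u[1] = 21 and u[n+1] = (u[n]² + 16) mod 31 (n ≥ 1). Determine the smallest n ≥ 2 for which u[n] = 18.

3

Computing terms: u[1] = 21, u[2] = 23, u[3] = 18, u[4] = 30, u[5] = 17, u[6] = 26, u[7] = 10, u[8] = 23.
Since u[8] = u[2] = 23, the sequence is eventually periodic: after a pre-period of length 1 it cycles with period 6.
The value 18 first appears (with n ≥ 2) at u[3].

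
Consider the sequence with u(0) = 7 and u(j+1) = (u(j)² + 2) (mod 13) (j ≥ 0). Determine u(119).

u(0) = 7,  u(1) = 12,  u(2) = 3,  u(3) = 11,  u(4) = 6,  u(5) = 12.
Since u(5) = u(1) = 12, the sequence is eventually periodic: after a pre-period of length 1 it cycles with period 4.
For j ≥ 1, u(j) depends only on (j - 1) mod 4. (119 - 1) mod 4 = 2, so u(119) = u(3) = 11.

11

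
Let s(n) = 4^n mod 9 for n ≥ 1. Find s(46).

4

Listing terms: s(1) = 4; s(2) = 7; s(3) = 1; s(4) = 4.
Since s(4) = s(1) = 4, the sequence is periodic with period 3.
So s(46) = s(1 + ((46-1) mod 3)) = s(1) = 4.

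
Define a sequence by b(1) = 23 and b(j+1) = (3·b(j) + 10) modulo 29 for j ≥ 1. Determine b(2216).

26

Listing terms: b(1) = 23,  b(2) = 21,  b(3) = 15,  b(4) = 26,  b(5) = 1,  b(6) = 13,  b(7) = 20,  b(8) = 12,  b(9) = 17,  b(10) = 3,  b(11) = 19,  b(12) = 9,  b(13) = 8,  b(14) = 5,  b(15) = 25,  b(16) = 27,  b(17) = 4,  b(18) = 22,  b(19) = 18,  b(20) = 6,  b(21) = 28,  b(22) = 7,  b(23) = 2,  b(24) = 16,  b(25) = 0,  b(26) = 10,  b(27) = 11,  b(28) = 14,  b(29) = 23.
The sequence repeats with period 28.
(2216 - 1) mod 28 = 3, so b(2216) = b(4) = 26.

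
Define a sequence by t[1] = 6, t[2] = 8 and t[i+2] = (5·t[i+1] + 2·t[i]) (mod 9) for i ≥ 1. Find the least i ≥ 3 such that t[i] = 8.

5

We have t[1] = 6, t[2] = 8, t[3] = 7, t[4] = 6, t[5] = 8.
Since (t[4], t[5]) = (t[1], t[2]) = (6, 8) (two consecutive terms determine the rest), the sequence is periodic with period 3.
The value 8 next appears (with i ≥ 3) at t[5].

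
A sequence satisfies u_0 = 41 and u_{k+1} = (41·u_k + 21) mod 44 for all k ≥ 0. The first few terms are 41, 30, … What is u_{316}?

u_0 = 41; u_1 = 30; u_2 = 19; u_3 = 8; u_4 = 41.
The sequence repeats with period 4.
So u_{316} = u_{0 + ((316-0) mod 4)} = u_0 = 41.

41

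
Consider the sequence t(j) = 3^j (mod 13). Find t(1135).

3

Listing terms: t(0) = 1, t(1) = 3, t(2) = 9, t(3) = 1.
The sequence repeats with period 3.
So t(1135) = t(0 + ((1135-0) mod 3)) = t(1) = 3.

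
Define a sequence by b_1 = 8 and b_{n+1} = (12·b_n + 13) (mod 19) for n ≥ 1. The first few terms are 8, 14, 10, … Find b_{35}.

13

Listing terms: b_1 = 8,  b_2 = 14,  b_3 = 10,  b_4 = 0,  b_5 = 13,  b_6 = 17,  b_7 = 8.
The sequence repeats with period 6.
So b_{35} = b_{1 + ((35-1) mod 6)} = b_5 = 13.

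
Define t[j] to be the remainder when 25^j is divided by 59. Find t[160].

5

Computing terms: t[1] = 25; t[2] = 35; t[3] = 49; t[4] = 45; t[5] = 4; t[6] = 41; t[7] = 22; t[8] = 19; t[9] = 3; t[10] = 16; t[11] = 46; t[12] = 29; t[13] = 17; t[14] = 12; t[15] = 5; t[16] = 7; t[17] = 57; t[18] = 9; t[19] = 48; t[20] = 20; t[21] = 28; t[22] = 51; t[23] = 36; t[24] = 15; t[25] = 21; t[26] = 53; t[27] = 27; t[28] = 26; t[29] = 1; t[30] = 25.
The sequence repeats with period 29.
So t[160] = t[1 + ((160-1) mod 29)] = t[15] = 5.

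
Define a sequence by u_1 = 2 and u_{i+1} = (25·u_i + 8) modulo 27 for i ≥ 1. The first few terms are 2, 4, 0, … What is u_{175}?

26

Computing terms: u_1 = 2,  u_2 = 4,  u_3 = 0,  u_4 = 8,  u_5 = 19,  u_6 = 24,  u_7 = 14,  u_8 = 7,  u_9 = 21,  u_{10} = 20,  u_{11} = 22,  u_{12} = 18,  u_{13} = 26,  u_{14} = 10,  u_{15} = 15,  u_{16} = 5,  u_{17} = 25,  u_{18} = 12,  u_{19} = 11,  u_{20} = 13,  u_{21} = 9,  u_{22} = 17,  u_{23} = 1,  u_{24} = 6,  u_{25} = 23,  u_{26} = 16,  u_{27} = 3,  u_{28} = 2.
The sequence repeats with period 27.
(175 - 1) mod 27 = 12, so u_{175} = u_{13} = 26.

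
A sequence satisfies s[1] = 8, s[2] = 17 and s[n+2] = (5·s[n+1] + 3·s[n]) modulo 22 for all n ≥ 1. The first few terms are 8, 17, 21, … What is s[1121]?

19

Listing terms: s[1] = 8,  s[2] = 17,  s[3] = 21,  s[4] = 2,  s[5] = 7,  s[6] = 19,  s[7] = 6,  s[8] = 21,  s[9] = 13,  s[10] = 18,  s[11] = 19,  s[12] = 17,  s[13] = 10,  s[14] = 13,  s[15] = 7,  s[16] = 8,  s[17] = 17.
The sequence repeats with period 15.
So s[1121] = s[1 + ((1121-1) mod 15)] = s[11] = 19.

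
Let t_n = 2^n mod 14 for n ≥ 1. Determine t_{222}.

Listing terms: t_1 = 2, t_2 = 4, t_3 = 8, t_4 = 2.
Since t_4 = t_1 = 2, the sequence is periodic with period 3.
So t_{222} = t_{1 + ((222-1) mod 3)} = t_3 = 8.

8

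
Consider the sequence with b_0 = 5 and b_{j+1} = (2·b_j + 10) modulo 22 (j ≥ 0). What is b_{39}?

14

We have b_0 = 5; b_1 = 20; b_2 = 6; b_3 = 0; b_4 = 10; b_5 = 8; b_6 = 4; b_7 = 18; b_8 = 2; b_9 = 14; b_{10} = 16; b_{11} = 20.
Since b_{11} = b_1 = 20, the sequence is eventually periodic: after a pre-period of length 1 it cycles with period 10.
For j ≥ 1, b_j depends only on (j - 1) mod 10. (39 - 1) mod 10 = 8, so b_{39} = b_9 = 14.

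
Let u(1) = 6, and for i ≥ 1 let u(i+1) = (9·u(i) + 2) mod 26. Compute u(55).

6

Listing terms: u(1) = 6, u(2) = 4, u(3) = 12, u(4) = 6.
The sequence repeats with period 3.
(55 - 1) mod 3 = 0, so u(55) = u(1) = 6.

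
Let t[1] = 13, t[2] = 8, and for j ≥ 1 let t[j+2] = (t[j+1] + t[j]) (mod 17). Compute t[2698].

11

t[1] = 13, t[2] = 8, t[3] = 4, t[4] = 12, t[5] = 16, t[6] = 11, t[7] = 10, t[8] = 4, t[9] = 14, t[10] = 1, t[11] = 15, t[12] = 16, t[13] = 14, t[14] = 13, t[15] = 10, t[16] = 6, t[17] = 16, t[18] = 5, t[19] = 4, t[20] = 9, t[21] = 13, t[22] = 5, t[23] = 1, t[24] = 6, t[25] = 7, t[26] = 13, t[27] = 3, t[28] = 16, t[29] = 2, t[30] = 1, t[31] = 3, t[32] = 4, t[33] = 7, t[34] = 11, t[35] = 1, t[36] = 12, t[37] = 13, t[38] = 8.
Since (t[37], t[38]) = (t[1], t[2]) = (13, 8) (two consecutive terms determine the rest), the sequence is periodic with period 36.
So t[2698] = t[1 + ((2698-1) mod 36)] = t[34] = 11.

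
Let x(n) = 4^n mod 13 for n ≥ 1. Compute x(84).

1

Computing terms: x(1) = 4, x(2) = 3, x(3) = 12, x(4) = 9, x(5) = 10, x(6) = 1, x(7) = 4.
The sequence repeats with period 6.
So x(84) = x(1 + ((84-1) mod 6)) = x(6) = 1.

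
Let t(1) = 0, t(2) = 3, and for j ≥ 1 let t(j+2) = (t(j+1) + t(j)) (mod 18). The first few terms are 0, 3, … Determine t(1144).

Computing terms: t(1) = 0, t(2) = 3, t(3) = 3, t(4) = 6, t(5) = 9, t(6) = 15, t(7) = 6, t(8) = 3, t(9) = 9, t(10) = 12, t(11) = 3, t(12) = 15, t(13) = 0, t(14) = 15, t(15) = 15, t(16) = 12, t(17) = 9, t(18) = 3, t(19) = 12, t(20) = 15, t(21) = 9, t(22) = 6, t(23) = 15, t(24) = 3, t(25) = 0, t(26) = 3.
Since (t(25), t(26)) = (t(1), t(2)) = (0, 3) (two consecutive terms determine the rest), the sequence is periodic with period 24.
So t(1144) = t(1 + ((1144-1) mod 24)) = t(16) = 12.

12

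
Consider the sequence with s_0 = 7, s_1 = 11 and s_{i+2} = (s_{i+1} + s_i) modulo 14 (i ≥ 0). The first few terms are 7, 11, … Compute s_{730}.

3

s_0 = 7; s_1 = 11; s_2 = 4; s_3 = 1; s_4 = 5; s_5 = 6; s_6 = 11; s_7 = 3; s_8 = 0; s_9 = 3; s_{10} = 3; s_{11} = 6; s_{12} = 9; s_{13} = 1; s_{14} = 10; s_{15} = 11; s_{16} = 7; s_{17} = 4; s_{18} = 11; s_{19} = 1; s_{20} = 12; s_{21} = 13; s_{22} = 11; s_{23} = 10; s_{24} = 7; s_{25} = 3; s_{26} = 10; s_{27} = 13; s_{28} = 9; s_{29} = 8; s_{30} = 3; s_{31} = 11; s_{32} = 0; s_{33} = 11; s_{34} = 11; s_{35} = 8; s_{36} = 5; s_{37} = 13; s_{38} = 4; s_{39} = 3; s_{40} = 7; s_{41} = 10; s_{42} = 3; s_{43} = 13; s_{44} = 2; s_{45} = 1; s_{46} = 3; s_{47} = 4; s_{48} = 7; s_{49} = 11.
Since (s_{48}, s_{49}) = (s_0, s_1) = (7, 11) (two consecutive terms determine the rest), the sequence is periodic with period 48.
So s_{730} = s_{0 + ((730-0) mod 48)} = s_{10} = 3.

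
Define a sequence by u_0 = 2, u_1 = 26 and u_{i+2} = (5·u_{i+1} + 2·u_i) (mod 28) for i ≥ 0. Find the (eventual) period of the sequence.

48

u_0 = 2; u_1 = 26; u_2 = 22; u_3 = 22; u_4 = 14; u_5 = 2; u_6 = 10; u_7 = 26; u_8 = 10; u_9 = 18; u_{10} = 26; u_{11} = 26; u_{12} = 14; u_{13} = 10; u_{14} = 22; u_{15} = 18; u_{16} = 22; u_{17} = 6; u_{18} = 18; u_{19} = 18; u_{20} = 14; u_{21} = 22; u_{22} = 26; u_{23} = 6; u_{24} = 26; u_{25} = 2; u_{26} = 6; u_{27} = 6; u_{28} = 14; u_{29} = 26; u_{30} = 18; u_{31} = 2; u_{32} = 18; u_{33} = 10; u_{34} = 2; u_{35} = 2; u_{36} = 14; u_{37} = 18; u_{38} = 6; u_{39} = 10; u_{40} = 6; u_{41} = 22; u_{42} = 10; u_{43} = 10; u_{44} = 14; u_{45} = 6; u_{46} = 2; u_{47} = 22; u_{48} = 2; u_{49} = 26.
Since (u_{48}, u_{49}) = (u_0, u_1) = (2, 26) (two consecutive terms determine the rest), the sequence is periodic with period 48.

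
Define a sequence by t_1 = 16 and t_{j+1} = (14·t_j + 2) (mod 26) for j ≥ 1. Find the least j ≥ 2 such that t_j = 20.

Listing terms: t_1 = 16; t_2 = 18; t_3 = 20; t_4 = 22; t_5 = 24; t_6 = 0; t_7 = 2; t_8 = 4; t_9 = 6; t_{10} = 8; t_{11} = 10; t_{12} = 12; t_{13} = 14; t_{14} = 16.
Since t_{14} = t_1 = 16, the sequence is periodic with period 13.
The value 20 first appears (with j ≥ 2) at t_3.

3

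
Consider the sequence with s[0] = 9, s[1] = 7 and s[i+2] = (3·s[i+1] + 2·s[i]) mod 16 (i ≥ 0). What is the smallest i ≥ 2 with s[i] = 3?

Computing terms: s[0] = 9; s[1] = 7; s[2] = 7; s[3] = 3; s[4] = 7; s[5] = 11; s[6] = 15; s[7] = 3; s[8] = 7.
Since (s[7], s[8]) = (s[3], s[4]) = (3, 7) (two consecutive terms determine the rest), the sequence is eventually periodic: after a pre-period of length 3 it cycles with period 4.
The value 3 first appears (with i ≥ 2) at s[3].

3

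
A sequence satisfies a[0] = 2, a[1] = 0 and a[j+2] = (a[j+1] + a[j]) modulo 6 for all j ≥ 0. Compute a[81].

Listing terms: a[0] = 2, a[1] = 0, a[2] = 2, a[3] = 2, a[4] = 4, a[5] = 0, a[6] = 4, a[7] = 4, a[8] = 2, a[9] = 0.
The sequence repeats with period 8.
So a[81] = a[0 + ((81-0) mod 8)] = a[1] = 0.

0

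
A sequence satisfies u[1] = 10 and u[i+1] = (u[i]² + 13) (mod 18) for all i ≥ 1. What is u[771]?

2

u[1] = 10; u[2] = 5; u[3] = 2; u[4] = 17; u[5] = 14; u[6] = 11; u[7] = 8; u[8] = 5.
Since u[8] = u[2] = 5, the sequence is eventually periodic: after a pre-period of length 1 it cycles with period 6.
For i ≥ 2, u[i] depends only on (i - 2) mod 6. (771 - 2) mod 6 = 1, so u[771] = u[3] = 2.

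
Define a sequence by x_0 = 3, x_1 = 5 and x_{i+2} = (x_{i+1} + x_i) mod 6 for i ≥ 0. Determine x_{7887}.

5

x_0 = 3,  x_1 = 5,  x_2 = 2,  x_3 = 1,  x_4 = 3,  x_5 = 4,  x_6 = 1,  x_7 = 5,  x_8 = 0,  x_9 = 5,  x_{10} = 5,  x_{11} = 4,  x_{12} = 3,  x_{13} = 1,  x_{14} = 4,  x_{15} = 5,  x_{16} = 3,  x_{17} = 2,  x_{18} = 5,  x_{19} = 1,  x_{20} = 0,  x_{21} = 1,  x_{22} = 1,  x_{23} = 2,  x_{24} = 3,  x_{25} = 5.
Since (x_{24}, x_{25}) = (x_0, x_1) = (3, 5) (two consecutive terms determine the rest), the sequence is periodic with period 24.
So x_{7887} = x_{0 + ((7887-0) mod 24)} = x_{15} = 5.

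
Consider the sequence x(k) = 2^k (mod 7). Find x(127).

Listing terms: x(0) = 1,  x(1) = 2,  x(2) = 4,  x(3) = 1.
Since x(3) = x(0) = 1, the sequence is periodic with period 3.
(127 - 0) mod 3 = 1, so x(127) = x(1) = 2.

2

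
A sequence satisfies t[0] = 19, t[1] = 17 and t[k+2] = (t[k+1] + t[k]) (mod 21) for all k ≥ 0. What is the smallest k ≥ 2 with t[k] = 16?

5

t[0] = 19, t[1] = 17, t[2] = 15, t[3] = 11, t[4] = 5, t[5] = 16, t[6] = 0, t[7] = 16, t[8] = 16, t[9] = 11, t[10] = 6, t[11] = 17, t[12] = 2, t[13] = 19, t[14] = 0, t[15] = 19, t[16] = 19, t[17] = 17.
Since (t[16], t[17]) = (t[0], t[1]) = (19, 17) (two consecutive terms determine the rest), the sequence is periodic with period 16.
The value 16 first appears (with k ≥ 2) at t[5].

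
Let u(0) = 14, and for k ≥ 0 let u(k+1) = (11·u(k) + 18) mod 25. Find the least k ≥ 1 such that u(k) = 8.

13

Computing terms: u(0) = 14; u(1) = 22; u(2) = 10; u(3) = 3; u(4) = 1; u(5) = 4; u(6) = 12; u(7) = 0; u(8) = 18; u(9) = 16; u(10) = 19; u(11) = 2; u(12) = 15; u(13) = 8; u(14) = 6; u(15) = 9; u(16) = 17; u(17) = 5; u(18) = 23; u(19) = 21; u(20) = 24; u(21) = 7; u(22) = 20; u(23) = 13; u(24) = 11; u(25) = 14.
The sequence repeats with period 25.
The value 8 first appears (with k ≥ 1) at u(13).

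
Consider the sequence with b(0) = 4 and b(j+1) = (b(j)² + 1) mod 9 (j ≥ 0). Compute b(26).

b(0) = 4; b(1) = 8; b(2) = 2; b(3) = 5; b(4) = 8.
Since b(4) = b(1) = 8, the sequence is eventually periodic: after a pre-period of length 1 it cycles with period 3.
For j ≥ 1, b(j) depends only on (j - 1) mod 3. (26 - 1) mod 3 = 1, so b(26) = b(2) = 2.

2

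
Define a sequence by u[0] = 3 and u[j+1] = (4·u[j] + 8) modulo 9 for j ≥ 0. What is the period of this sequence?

9

We have u[0] = 3; u[1] = 2; u[2] = 7; u[3] = 0; u[4] = 8; u[5] = 4; u[6] = 6; u[7] = 5; u[8] = 1; u[9] = 3.
The sequence repeats with period 9.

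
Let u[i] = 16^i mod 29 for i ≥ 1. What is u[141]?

We have u[1] = 16; u[2] = 24; u[3] = 7; u[4] = 25; u[5] = 23; u[6] = 20; u[7] = 1; u[8] = 16.
Since u[8] = u[1] = 16, the sequence is periodic with period 7.
(141 - 1) mod 7 = 0, so u[141] = u[1] = 16.

16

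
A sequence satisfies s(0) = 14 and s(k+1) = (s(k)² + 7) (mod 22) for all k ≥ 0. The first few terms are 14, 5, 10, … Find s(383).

21

Computing terms: s(0) = 14, s(1) = 5, s(2) = 10, s(3) = 19, s(4) = 16, s(5) = 21, s(6) = 8, s(7) = 5.
Since s(7) = s(1) = 5, the sequence is eventually periodic: after a pre-period of length 1 it cycles with period 6.
For k ≥ 1, s(k) depends only on (k - 1) mod 6. (383 - 1) mod 6 = 4, so s(383) = s(5) = 21.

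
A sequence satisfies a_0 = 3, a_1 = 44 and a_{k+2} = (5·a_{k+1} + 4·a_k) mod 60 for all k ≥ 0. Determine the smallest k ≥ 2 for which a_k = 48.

4

We have a_0 = 3; a_1 = 44; a_2 = 52; a_3 = 16; a_4 = 48; a_5 = 4; a_6 = 32; a_7 = 56; a_8 = 48; a_9 = 44; a_{10} = 52.
Since (a_9, a_{10}) = (a_1, a_2) = (44, 52) (two consecutive terms determine the rest), the sequence is eventually periodic: after a pre-period of length 1 it cycles with period 8.
The value 48 first appears (with k ≥ 2) at a_4.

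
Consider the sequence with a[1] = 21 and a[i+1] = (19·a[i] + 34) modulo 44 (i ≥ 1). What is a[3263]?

33

Listing terms: a[1] = 21, a[2] = 37, a[3] = 33, a[4] = 1, a[5] = 9, a[6] = 29, a[7] = 13, a[8] = 17, a[9] = 5, a[10] = 41, a[11] = 21.
The sequence repeats with period 10.
(3263 - 1) mod 10 = 2, so a[3263] = a[3] = 33.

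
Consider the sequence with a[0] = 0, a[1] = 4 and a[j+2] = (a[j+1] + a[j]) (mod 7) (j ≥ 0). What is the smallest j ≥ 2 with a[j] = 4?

2

Listing terms: a[0] = 0; a[1] = 4; a[2] = 4; a[3] = 1; a[4] = 5; a[5] = 6; a[6] = 4; a[7] = 3; a[8] = 0; a[9] = 3; a[10] = 3; a[11] = 6; a[12] = 2; a[13] = 1; a[14] = 3; a[15] = 4; a[16] = 0; a[17] = 4.
The sequence repeats with period 16.
The value 4 first appears (with j ≥ 2) at a[2].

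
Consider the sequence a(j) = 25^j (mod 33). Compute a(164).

a(0) = 1; a(1) = 25; a(2) = 31; a(3) = 16; a(4) = 4; a(5) = 1.
Since a(5) = a(0) = 1, the sequence is periodic with period 5.
(164 - 0) mod 5 = 4, so a(164) = a(4) = 4.

4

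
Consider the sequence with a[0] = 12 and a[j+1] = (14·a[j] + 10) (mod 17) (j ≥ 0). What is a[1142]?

9

a[0] = 12,  a[1] = 8,  a[2] = 3,  a[3] = 1,  a[4] = 7,  a[5] = 6,  a[6] = 9,  a[7] = 0,  a[8] = 10,  a[9] = 14,  a[10] = 2,  a[11] = 4,  a[12] = 15,  a[13] = 16,  a[14] = 13,  a[15] = 5,  a[16] = 12.
Since a[16] = a[0] = 12, the sequence is periodic with period 16.
So a[1142] = a[0 + ((1142-0) mod 16)] = a[6] = 9.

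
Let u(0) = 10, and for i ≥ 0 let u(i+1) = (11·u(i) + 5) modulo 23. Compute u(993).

We have u(0) = 10; u(1) = 0; u(2) = 5; u(3) = 14; u(4) = 21; u(5) = 6; u(6) = 2; u(7) = 4; u(8) = 3; u(9) = 15; u(10) = 9; u(11) = 12; u(12) = 22; u(13) = 17; u(14) = 8; u(15) = 1; u(16) = 16; u(17) = 20; u(18) = 18; u(19) = 19; u(20) = 7; u(21) = 13; u(22) = 10.
The sequence repeats with period 22.
So u(993) = u(0 + ((993-0) mod 22)) = u(3) = 14.

14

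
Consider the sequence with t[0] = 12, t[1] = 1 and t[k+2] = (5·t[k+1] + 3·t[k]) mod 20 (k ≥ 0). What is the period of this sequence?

t[0] = 12,  t[1] = 1,  t[2] = 1,  t[3] = 8,  t[4] = 3,  t[5] = 19,  t[6] = 4,  t[7] = 17,  t[8] = 17,  t[9] = 16,  t[10] = 11,  t[11] = 3,  t[12] = 8,  t[13] = 9,  t[14] = 9,  t[15] = 12,  t[16] = 7,  t[17] = 11,  t[18] = 16,  t[19] = 13,  t[20] = 13,  t[21] = 4,  t[22] = 19,  t[23] = 7,  t[24] = 12,  t[25] = 1.
The sequence repeats with period 24.

24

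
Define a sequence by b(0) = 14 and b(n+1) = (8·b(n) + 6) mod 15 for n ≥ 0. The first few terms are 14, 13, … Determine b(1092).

14

Listing terms: b(0) = 14, b(1) = 13, b(2) = 5, b(3) = 1, b(4) = 14.
The sequence repeats with period 4.
(1092 - 0) mod 4 = 0, so b(1092) = b(0) = 14.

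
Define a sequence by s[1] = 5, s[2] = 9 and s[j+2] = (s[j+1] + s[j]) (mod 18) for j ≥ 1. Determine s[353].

17

s[1] = 5,  s[2] = 9,  s[3] = 14,  s[4] = 5,  s[5] = 1,  s[6] = 6,  s[7] = 7,  s[8] = 13,  s[9] = 2,  s[10] = 15,  s[11] = 17,  s[12] = 14,  s[13] = 13,  s[14] = 9,  s[15] = 4,  s[16] = 13,  s[17] = 17,  s[18] = 12,  s[19] = 11,  s[20] = 5,  s[21] = 16,  s[22] = 3,  s[23] = 1,  s[24] = 4,  s[25] = 5,  s[26] = 9.
The sequence repeats with period 24.
So s[353] = s[1 + ((353-1) mod 24)] = s[17] = 17.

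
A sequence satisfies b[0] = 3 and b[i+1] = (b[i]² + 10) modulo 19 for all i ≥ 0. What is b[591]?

15

We have b[0] = 3,  b[1] = 0,  b[2] = 10,  b[3] = 15,  b[4] = 7,  b[5] = 2,  b[6] = 14,  b[7] = 16,  b[8] = 0.
Since b[8] = b[1] = 0, the sequence is eventually periodic: after a pre-period of length 1 it cycles with period 7.
For i ≥ 1, b[i] depends only on (i - 1) mod 7. (591 - 1) mod 7 = 2, so b[591] = b[3] = 15.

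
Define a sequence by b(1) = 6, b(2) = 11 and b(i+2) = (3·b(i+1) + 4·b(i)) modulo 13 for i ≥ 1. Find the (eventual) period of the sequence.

b(1) = 6; b(2) = 11; b(3) = 5; b(4) = 7; b(5) = 2; b(6) = 8; b(7) = 6; b(8) = 11.
The sequence repeats with period 6.

6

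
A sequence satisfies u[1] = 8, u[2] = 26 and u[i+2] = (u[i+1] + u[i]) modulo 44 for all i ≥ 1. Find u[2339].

34

Computing terms: u[1] = 8, u[2] = 26, u[3] = 34, u[4] = 16, u[5] = 6, u[6] = 22, u[7] = 28, u[8] = 6, u[9] = 34, u[10] = 40, u[11] = 30, u[12] = 26, u[13] = 12, u[14] = 38, u[15] = 6, u[16] = 0, u[17] = 6, u[18] = 6, u[19] = 12, u[20] = 18, u[21] = 30, u[22] = 4, u[23] = 34, u[24] = 38, u[25] = 28, u[26] = 22, u[27] = 6, u[28] = 28, u[29] = 34, u[30] = 18, u[31] = 8, u[32] = 26.
Since (u[31], u[32]) = (u[1], u[2]) = (8, 26) (two consecutive terms determine the rest), the sequence is periodic with period 30.
(2339 - 1) mod 30 = 28, so u[2339] = u[29] = 34.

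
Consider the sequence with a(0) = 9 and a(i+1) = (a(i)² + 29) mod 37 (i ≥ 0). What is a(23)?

32

Listing terms: a(0) = 9,  a(1) = 36,  a(2) = 30,  a(3) = 4,  a(4) = 8,  a(5) = 19,  a(6) = 20,  a(7) = 22,  a(8) = 32,  a(9) = 17,  a(10) = 22.
Since a(10) = a(7) = 22, the sequence is eventually periodic: after a pre-period of length 7 it cycles with period 3.
For i ≥ 7, a(i) depends only on (i - 7) mod 3. (23 - 7) mod 3 = 1, so a(23) = a(8) = 32.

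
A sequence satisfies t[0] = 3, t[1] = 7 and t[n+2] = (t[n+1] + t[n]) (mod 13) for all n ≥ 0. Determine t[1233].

7

Computing terms: t[0] = 3; t[1] = 7; t[2] = 10; t[3] = 4; t[4] = 1; t[5] = 5; t[6] = 6; t[7] = 11; t[8] = 4; t[9] = 2; t[10] = 6; t[11] = 8; t[12] = 1; t[13] = 9; t[14] = 10; t[15] = 6; t[16] = 3; t[17] = 9; t[18] = 12; t[19] = 8; t[20] = 7; t[21] = 2; t[22] = 9; t[23] = 11; t[24] = 7; t[25] = 5; t[26] = 12; t[27] = 4; t[28] = 3; t[29] = 7.
The sequence repeats with period 28.
(1233 - 0) mod 28 = 1, so t[1233] = t[1] = 7.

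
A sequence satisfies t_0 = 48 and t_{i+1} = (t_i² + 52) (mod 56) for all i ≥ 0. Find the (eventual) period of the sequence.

3

We have t_0 = 48, t_1 = 4, t_2 = 12, t_3 = 28, t_4 = 52, t_5 = 12.
Since t_5 = t_2 = 12, the sequence is eventually periodic: after a pre-period of length 2 it cycles with period 3.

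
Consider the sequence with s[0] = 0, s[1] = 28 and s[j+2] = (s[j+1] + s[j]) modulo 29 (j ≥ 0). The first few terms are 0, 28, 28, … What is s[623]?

16

s[0] = 0,  s[1] = 28,  s[2] = 28,  s[3] = 27,  s[4] = 26,  s[5] = 24,  s[6] = 21,  s[7] = 16,  s[8] = 8,  s[9] = 24,  s[10] = 3,  s[11] = 27,  s[12] = 1,  s[13] = 28,  s[14] = 0,  s[15] = 28.
The sequence repeats with period 14.
So s[623] = s[0 + ((623-0) mod 14)] = s[7] = 16.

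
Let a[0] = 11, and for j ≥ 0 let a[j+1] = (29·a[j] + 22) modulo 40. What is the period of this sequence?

4

a[0] = 11; a[1] = 21; a[2] = 31; a[3] = 1; a[4] = 11.
Since a[4] = a[0] = 11, the sequence is periodic with period 4.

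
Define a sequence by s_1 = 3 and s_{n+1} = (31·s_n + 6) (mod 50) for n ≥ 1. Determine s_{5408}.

5

s_1 = 3, s_2 = 49, s_3 = 25, s_4 = 31, s_5 = 17, s_6 = 33, s_7 = 29, s_8 = 5, s_9 = 11, s_{10} = 47, s_{11} = 13, s_{12} = 9, s_{13} = 35, s_{14} = 41, s_{15} = 27, s_{16} = 43, s_{17} = 39, s_{18} = 15, s_{19} = 21, s_{20} = 7, s_{21} = 23, s_{22} = 19, s_{23} = 45, s_{24} = 1, s_{25} = 37, s_{26} = 3.
Since s_{26} = s_1 = 3, the sequence is periodic with period 25.
So s_{5408} = s_{1 + ((5408-1) mod 25)} = s_8 = 5.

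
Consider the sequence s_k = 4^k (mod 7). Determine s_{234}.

1

Computing terms: s_0 = 1,  s_1 = 4,  s_2 = 2,  s_3 = 1.
Since s_3 = s_0 = 1, the sequence is periodic with period 3.
So s_{234} = s_{0 + ((234-0) mod 3)} = s_0 = 1.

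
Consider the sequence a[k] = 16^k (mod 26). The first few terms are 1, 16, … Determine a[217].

a[0] = 1,  a[1] = 16,  a[2] = 22,  a[3] = 14,  a[4] = 16.
Since a[4] = a[1] = 16, the sequence is eventually periodic: after a pre-period of length 1 it cycles with period 3.
For k ≥ 1, a[k] depends only on (k - 1) mod 3. (217 - 1) mod 3 = 0, so a[217] = a[1] = 16.

16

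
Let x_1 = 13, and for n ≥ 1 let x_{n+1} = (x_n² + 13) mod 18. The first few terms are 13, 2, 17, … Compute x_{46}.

14

Computing terms: x_1 = 13; x_2 = 2; x_3 = 17; x_4 = 14; x_5 = 11; x_6 = 8; x_7 = 5; x_8 = 2.
Since x_8 = x_2 = 2, the sequence is eventually periodic: after a pre-period of length 1 it cycles with period 6.
For n ≥ 2, x_n depends only on (n - 2) mod 6. (46 - 2) mod 6 = 2, so x_{46} = x_4 = 14.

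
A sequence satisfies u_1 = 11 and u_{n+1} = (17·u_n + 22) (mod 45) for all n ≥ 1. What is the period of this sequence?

4

Listing terms: u_1 = 11,  u_2 = 29,  u_3 = 20,  u_4 = 2,  u_5 = 11.
Since u_5 = u_1 = 11, the sequence is periodic with period 4.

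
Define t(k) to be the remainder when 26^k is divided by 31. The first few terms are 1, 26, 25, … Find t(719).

6

Computing terms: t(0) = 1; t(1) = 26; t(2) = 25; t(3) = 30; t(4) = 5; t(5) = 6; t(6) = 1.
The sequence repeats with period 6.
So t(719) = t(0 + ((719-0) mod 6)) = t(5) = 6.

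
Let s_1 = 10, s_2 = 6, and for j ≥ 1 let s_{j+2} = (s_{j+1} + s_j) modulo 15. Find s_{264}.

2

We have s_1 = 10,  s_2 = 6,  s_3 = 1,  s_4 = 7,  s_5 = 8,  s_6 = 0,  s_7 = 8,  s_8 = 8,  s_9 = 1,  s_{10} = 9,  s_{11} = 10,  s_{12} = 4,  s_{13} = 14,  s_{14} = 3,  s_{15} = 2,  s_{16} = 5,  s_{17} = 7,  s_{18} = 12,  s_{19} = 4,  s_{20} = 1,  s_{21} = 5,  s_{22} = 6,  s_{23} = 11,  s_{24} = 2,  s_{25} = 13,  s_{26} = 0,  s_{27} = 13,  s_{28} = 13,  s_{29} = 11,  s_{30} = 9,  s_{31} = 5,  s_{32} = 14,  s_{33} = 4,  s_{34} = 3,  s_{35} = 7,  s_{36} = 10,  s_{37} = 2,  s_{38} = 12,  s_{39} = 14,  s_{40} = 11,  s_{41} = 10,  s_{42} = 6.
The sequence repeats with period 40.
(264 - 1) mod 40 = 23, so s_{264} = s_{24} = 2.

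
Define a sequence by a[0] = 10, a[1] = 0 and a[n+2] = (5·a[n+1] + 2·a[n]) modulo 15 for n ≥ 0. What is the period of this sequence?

Listing terms: a[0] = 10,  a[1] = 0,  a[2] = 5,  a[3] = 10,  a[4] = 0.
The sequence repeats with period 3.

3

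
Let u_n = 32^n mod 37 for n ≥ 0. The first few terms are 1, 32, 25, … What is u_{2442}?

We have u_0 = 1,  u_1 = 32,  u_2 = 25,  u_3 = 23,  u_4 = 33,  u_5 = 20,  u_6 = 11,  u_7 = 19,  u_8 = 16,  u_9 = 31,  u_{10} = 30,  u_{11} = 35,  u_{12} = 10,  u_{13} = 24,  u_{14} = 28,  u_{15} = 8,  u_{16} = 34,  u_{17} = 15,  u_{18} = 36,  u_{19} = 5,  u_{20} = 12,  u_{21} = 14,  u_{22} = 4,  u_{23} = 17,  u_{24} = 26,  u_{25} = 18,  u_{26} = 21,  u_{27} = 6,  u_{28} = 7,  u_{29} = 2,  u_{30} = 27,  u_{31} = 13,  u_{32} = 9,  u_{33} = 29,  u_{34} = 3,  u_{35} = 22,  u_{36} = 1.
Since u_{36} = u_0 = 1, the sequence is periodic with period 36.
So u_{2442} = u_{0 + ((2442-0) mod 36)} = u_{30} = 27.

27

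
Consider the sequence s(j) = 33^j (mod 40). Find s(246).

9

We have s(0) = 1,  s(1) = 33,  s(2) = 9,  s(3) = 17,  s(4) = 1.
The sequence repeats with period 4.
(246 - 0) mod 4 = 2, so s(246) = s(2) = 9.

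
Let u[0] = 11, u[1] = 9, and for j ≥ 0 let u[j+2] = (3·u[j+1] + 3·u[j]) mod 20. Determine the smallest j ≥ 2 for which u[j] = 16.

8

Computing terms: u[0] = 11; u[1] = 9; u[2] = 0; u[3] = 7; u[4] = 1; u[5] = 4; u[6] = 15; u[7] = 17; u[8] = 16; u[9] = 19; u[10] = 5; u[11] = 12; u[12] = 11; u[13] = 9.
The sequence repeats with period 12.
The value 16 first appears (with j ≥ 2) at u[8].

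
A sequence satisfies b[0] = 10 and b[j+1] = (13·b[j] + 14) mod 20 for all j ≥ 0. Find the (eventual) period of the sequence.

Listing terms: b[0] = 10,  b[1] = 4,  b[2] = 6,  b[3] = 12,  b[4] = 10.
Since b[4] = b[0] = 10, the sequence is periodic with period 4.

4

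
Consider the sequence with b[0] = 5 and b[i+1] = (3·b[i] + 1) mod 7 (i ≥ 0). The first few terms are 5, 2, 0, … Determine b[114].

5

We have b[0] = 5,  b[1] = 2,  b[2] = 0,  b[3] = 1,  b[4] = 4,  b[5] = 6,  b[6] = 5.
Since b[6] = b[0] = 5, the sequence is periodic with period 6.
(114 - 0) mod 6 = 0, so b[114] = b[0] = 5.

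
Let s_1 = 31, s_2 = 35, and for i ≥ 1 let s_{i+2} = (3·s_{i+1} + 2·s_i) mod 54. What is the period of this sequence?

Computing terms: s_1 = 31, s_2 = 35, s_3 = 5, s_4 = 31, s_5 = 49, s_6 = 47, s_7 = 23, s_8 = 1, s_9 = 49, s_{10} = 41, s_{11} = 5, s_{12} = 43, s_{13} = 31, s_{14} = 17, s_{15} = 5, s_{16} = 49, s_{17} = 49, s_{18} = 29, s_{19} = 23, s_{20} = 19, s_{21} = 49, s_{22} = 23, s_{23} = 5, s_{24} = 7, s_{25} = 31, s_{26} = 53, s_{27} = 5, s_{28} = 13, s_{29} = 49, s_{30} = 11, s_{31} = 23, s_{32} = 37, s_{33} = 49, s_{34} = 5, s_{35} = 5, s_{36} = 25, s_{37} = 31, s_{38} = 35.
Since (s_{37}, s_{38}) = (s_1, s_2) = (31, 35) (two consecutive terms determine the rest), the sequence is periodic with period 36.

36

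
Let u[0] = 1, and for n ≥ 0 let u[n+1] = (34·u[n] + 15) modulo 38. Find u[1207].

u[0] = 1; u[1] = 11; u[2] = 9; u[3] = 17; u[4] = 23; u[5] = 37; u[6] = 19; u[7] = 15; u[8] = 31; u[9] = 5; u[10] = 33; u[11] = 35; u[12] = 27; u[13] = 21; u[14] = 7; u[15] = 25; u[16] = 29; u[17] = 13; u[18] = 1.
The sequence repeats with period 18.
So u[1207] = u[0 + ((1207-0) mod 18)] = u[1] = 11.

11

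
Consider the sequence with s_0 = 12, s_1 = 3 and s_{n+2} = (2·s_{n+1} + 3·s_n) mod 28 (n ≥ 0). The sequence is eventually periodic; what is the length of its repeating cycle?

s_0 = 12; s_1 = 3; s_2 = 14; s_3 = 9; s_4 = 4; s_5 = 7; s_6 = 26; s_7 = 17; s_8 = 0; s_9 = 23; s_{10} = 18; s_{11} = 21; s_{12} = 12; s_{13} = 3.
Since (s_{12}, s_{13}) = (s_0, s_1) = (12, 3) (two consecutive terms determine the rest), the sequence is periodic with period 12.

12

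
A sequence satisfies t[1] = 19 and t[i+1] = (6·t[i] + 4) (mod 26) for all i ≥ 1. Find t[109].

6

We have t[1] = 19, t[2] = 14, t[3] = 10, t[4] = 12, t[5] = 24, t[6] = 18, t[7] = 8, t[8] = 0, t[9] = 4, t[10] = 2, t[11] = 16, t[12] = 22, t[13] = 6, t[14] = 14.
Since t[14] = t[2] = 14, the sequence is eventually periodic: after a pre-period of length 1 it cycles with period 12.
For i ≥ 2, t[i] depends only on (i - 2) mod 12. (109 - 2) mod 12 = 11, so t[109] = t[13] = 6.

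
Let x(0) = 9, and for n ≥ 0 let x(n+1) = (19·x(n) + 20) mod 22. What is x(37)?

Computing terms: x(0) = 9; x(1) = 15; x(2) = 19; x(3) = 7; x(4) = 21; x(5) = 1; x(6) = 17; x(7) = 13; x(8) = 3; x(9) = 11; x(10) = 9.
The sequence repeats with period 10.
(37 - 0) mod 10 = 7, so x(37) = x(7) = 13.

13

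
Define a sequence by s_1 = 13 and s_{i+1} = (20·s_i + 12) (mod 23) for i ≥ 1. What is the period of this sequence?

22

Listing terms: s_1 = 13; s_2 = 19; s_3 = 1; s_4 = 9; s_5 = 8; s_6 = 11; s_7 = 2; s_8 = 6; s_9 = 17; s_{10} = 7; s_{11} = 14; s_{12} = 16; s_{13} = 10; s_{14} = 5; s_{15} = 20; s_{16} = 21; s_{17} = 18; s_{18} = 4; s_{19} = 0; s_{20} = 12; s_{21} = 22; s_{22} = 15; s_{23} = 13.
Since s_{23} = s_1 = 13, the sequence is periodic with period 22.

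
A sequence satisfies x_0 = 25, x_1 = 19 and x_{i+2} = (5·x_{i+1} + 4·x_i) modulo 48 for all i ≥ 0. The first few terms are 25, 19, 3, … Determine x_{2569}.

x_0 = 25, x_1 = 19, x_2 = 3, x_3 = 43, x_4 = 35, x_5 = 11, x_6 = 3, x_7 = 11, x_8 = 19, x_9 = 43, x_{10} = 3, x_{11} = 43.
Since (x_{10}, x_{11}) = (x_2, x_3) = (3, 43) (two consecutive terms determine the rest), the sequence is eventually periodic: after a pre-period of length 2 it cycles with period 8.
For i ≥ 2, x_i depends only on (i - 2) mod 8. (2569 - 2) mod 8 = 7, so x_{2569} = x_9 = 43.

43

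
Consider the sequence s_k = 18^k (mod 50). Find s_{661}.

Listing terms: s_1 = 18; s_2 = 24; s_3 = 32; s_4 = 26; s_5 = 18.
The sequence repeats with period 4.
(661 - 1) mod 4 = 0, so s_{661} = s_1 = 18.

18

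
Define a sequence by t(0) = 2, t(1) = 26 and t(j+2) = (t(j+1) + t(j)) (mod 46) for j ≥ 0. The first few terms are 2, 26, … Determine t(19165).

44

We have t(0) = 2; t(1) = 26; t(2) = 28; t(3) = 8; t(4) = 36; t(5) = 44; t(6) = 34; t(7) = 32; t(8) = 20; t(9) = 6; t(10) = 26; t(11) = 32; t(12) = 12; t(13) = 44; t(14) = 10; t(15) = 8; t(16) = 18; t(17) = 26; t(18) = 44; t(19) = 24; t(20) = 22; t(21) = 0; t(22) = 22; t(23) = 22; t(24) = 44; t(25) = 20; t(26) = 18; t(27) = 38; t(28) = 10; t(29) = 2; t(30) = 12; t(31) = 14; t(32) = 26; t(33) = 40; t(34) = 20; t(35) = 14; t(36) = 34; t(37) = 2; t(38) = 36; t(39) = 38; t(40) = 28; t(41) = 20; t(42) = 2; t(43) = 22; t(44) = 24; t(45) = 0; t(46) = 24; t(47) = 24; t(48) = 2; t(49) = 26.
Since (t(48), t(49)) = (t(0), t(1)) = (2, 26) (two consecutive terms determine the rest), the sequence is periodic with period 48.
(19165 - 0) mod 48 = 13, so t(19165) = t(13) = 44.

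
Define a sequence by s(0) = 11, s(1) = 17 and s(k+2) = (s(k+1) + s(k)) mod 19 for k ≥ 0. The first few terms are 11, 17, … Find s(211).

16

Listing terms: s(0) = 11,  s(1) = 17,  s(2) = 9,  s(3) = 7,  s(4) = 16,  s(5) = 4,  s(6) = 1,  s(7) = 5,  s(8) = 6,  s(9) = 11,  s(10) = 17.
Since (s(9), s(10)) = (s(0), s(1)) = (11, 17) (two consecutive terms determine the rest), the sequence is periodic with period 9.
So s(211) = s(0 + ((211-0) mod 9)) = s(4) = 16.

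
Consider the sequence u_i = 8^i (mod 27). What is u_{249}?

26

Computing terms: u_1 = 8,  u_2 = 10,  u_3 = 26,  u_4 = 19,  u_5 = 17,  u_6 = 1,  u_7 = 8.
Since u_7 = u_1 = 8, the sequence is periodic with period 6.
(249 - 1) mod 6 = 2, so u_{249} = u_3 = 26.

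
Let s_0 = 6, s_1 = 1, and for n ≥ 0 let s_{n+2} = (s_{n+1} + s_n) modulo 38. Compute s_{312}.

0

Listing terms: s_0 = 6; s_1 = 1; s_2 = 7; s_3 = 8; s_4 = 15; s_5 = 23; s_6 = 0; s_7 = 23; s_8 = 23; s_9 = 8; s_{10} = 31; s_{11} = 1; s_{12} = 32; s_{13} = 33; s_{14} = 27; s_{15} = 22; s_{16} = 11; s_{17} = 33; s_{18} = 6; s_{19} = 1.
Since (s_{18}, s_{19}) = (s_0, s_1) = (6, 1) (two consecutive terms determine the rest), the sequence is periodic with period 18.
So s_{312} = s_{0 + ((312-0) mod 18)} = s_6 = 0.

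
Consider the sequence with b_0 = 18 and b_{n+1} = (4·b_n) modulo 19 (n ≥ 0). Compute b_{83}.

b_0 = 18; b_1 = 15; b_2 = 3; b_3 = 12; b_4 = 10; b_5 = 2; b_6 = 8; b_7 = 13; b_8 = 14; b_9 = 18.
Since b_9 = b_0 = 18, the sequence is periodic with period 9.
So b_{83} = b_{0 + ((83-0) mod 9)} = b_2 = 3.

3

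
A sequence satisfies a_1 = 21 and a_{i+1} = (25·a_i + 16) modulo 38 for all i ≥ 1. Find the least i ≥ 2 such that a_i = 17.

8

We have a_1 = 21; a_2 = 9; a_3 = 13; a_4 = 37; a_5 = 29; a_6 = 19; a_7 = 35; a_8 = 17; a_9 = 23; a_{10} = 21.
Since a_{10} = a_1 = 21, the sequence is periodic with period 9.
The value 17 first appears (with i ≥ 2) at a_8.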